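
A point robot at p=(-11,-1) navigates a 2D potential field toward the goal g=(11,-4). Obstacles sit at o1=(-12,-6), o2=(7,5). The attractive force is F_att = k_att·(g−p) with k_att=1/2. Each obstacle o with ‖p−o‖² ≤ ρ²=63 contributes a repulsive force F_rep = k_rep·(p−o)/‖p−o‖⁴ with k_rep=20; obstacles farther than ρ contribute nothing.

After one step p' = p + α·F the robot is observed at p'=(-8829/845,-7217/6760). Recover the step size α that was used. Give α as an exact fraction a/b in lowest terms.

F_att = 1/2·(g−p) = 1/2·(22,-3) = (11.0000,-1.5000)
o1: d²=26 ≤ ρ²=63; F_rep = 20·(1,5)/26² = (0.0296,0.1479)
o2: d²=360 > ρ²=63 → inactive
F = F_att + ΣF_rep = (11.0296,-1.3521)
Δp = p'−p = (0.5515,-0.0676); α = Δx/Fx = (466/845) / (1864/169) = 1/20
check: Δy/Fy = (-457/6760) / (-457/338) = 1/20 ✓

α = 1/20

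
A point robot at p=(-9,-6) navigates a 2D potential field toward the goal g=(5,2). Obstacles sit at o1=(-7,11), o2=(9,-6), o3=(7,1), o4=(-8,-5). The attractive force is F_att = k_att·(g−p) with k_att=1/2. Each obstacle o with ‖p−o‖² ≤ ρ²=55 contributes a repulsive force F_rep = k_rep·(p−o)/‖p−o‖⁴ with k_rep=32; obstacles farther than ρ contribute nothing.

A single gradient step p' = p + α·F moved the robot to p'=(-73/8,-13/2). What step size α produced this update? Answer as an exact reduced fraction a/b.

F_att = 1/2·(g−p) = 1/2·(14,8) = (7.0000,4.0000)
o1: d²=293 > ρ²=55 → inactive
o2: d²=324 > ρ²=55 → inactive
o3: d²=305 > ρ²=55 → inactive
o4: d²=2 ≤ ρ²=55; F_rep = 32·(-1,-1)/2² = (-8.0000,-8.0000)
F = F_att + ΣF_rep = (-1.0000,-4.0000)
Δp = p'−p = (-0.1250,-0.5000); α = Δx/Fx = (-1/8) / (-1) = 1/8
check: Δy/Fy = (-1/2) / (-4) = 1/8 ✓

α = 1/8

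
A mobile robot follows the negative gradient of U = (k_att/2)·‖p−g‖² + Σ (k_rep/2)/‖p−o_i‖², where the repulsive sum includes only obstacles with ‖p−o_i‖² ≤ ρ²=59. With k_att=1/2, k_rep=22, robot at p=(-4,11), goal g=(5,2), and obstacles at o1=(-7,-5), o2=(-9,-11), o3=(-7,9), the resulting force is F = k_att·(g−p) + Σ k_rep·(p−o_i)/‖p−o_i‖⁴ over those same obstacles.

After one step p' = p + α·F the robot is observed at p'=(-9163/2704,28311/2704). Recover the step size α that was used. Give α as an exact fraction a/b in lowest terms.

F_att = 1/2·(g−p) = 1/2·(9,-9) = (4.5000,-4.5000)
o1: d²=265 > ρ²=59 → inactive
o2: d²=509 > ρ²=59 → inactive
o3: d²=13 ≤ ρ²=59; F_rep = 22·(3,2)/13² = (0.3905,0.2604)
F = F_att + ΣF_rep = (4.8905,-4.2396)
Δp = p'−p = (0.6113,-0.5300); α = Δx/Fx = (1653/2704) / (1653/338) = 1/8
check: Δy/Fy = (-1433/2704) / (-1433/338) = 1/8 ✓

α = 1/8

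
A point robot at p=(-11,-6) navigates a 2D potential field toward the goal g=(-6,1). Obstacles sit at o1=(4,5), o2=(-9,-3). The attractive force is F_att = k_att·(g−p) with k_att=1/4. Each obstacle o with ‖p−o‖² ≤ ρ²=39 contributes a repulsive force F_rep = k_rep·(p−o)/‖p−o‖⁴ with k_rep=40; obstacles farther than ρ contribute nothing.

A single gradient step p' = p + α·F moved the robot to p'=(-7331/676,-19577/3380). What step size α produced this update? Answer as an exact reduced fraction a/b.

F_att = 1/4·(g−p) = 1/4·(5,7) = (1.2500,1.7500)
o1: d²=346 > ρ²=39 → inactive
o2: d²=13 ≤ ρ²=39; F_rep = 40·(-2,-3)/13² = (-0.4734,-0.7101)
F = F_att + ΣF_rep = (0.7766,1.0399)
Δp = p'−p = (0.1553,0.2080); α = Δx/Fx = (105/676) / (525/676) = 1/5
check: Δy/Fy = (703/3380) / (703/676) = 1/5 ✓

α = 1/5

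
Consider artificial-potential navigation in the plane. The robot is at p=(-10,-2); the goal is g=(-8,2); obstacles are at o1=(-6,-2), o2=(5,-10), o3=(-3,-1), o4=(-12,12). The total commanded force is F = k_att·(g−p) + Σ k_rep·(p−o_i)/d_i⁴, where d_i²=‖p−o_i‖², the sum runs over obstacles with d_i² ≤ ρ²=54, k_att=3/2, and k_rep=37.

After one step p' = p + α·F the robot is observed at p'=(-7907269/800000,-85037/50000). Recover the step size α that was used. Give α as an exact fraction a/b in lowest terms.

F_att = 3/2·(g−p) = 3/2·(2,4) = (3.0000,6.0000)
o1: d²=16 ≤ ρ²=54; F_rep = 37·(-4,0)/16² = (-0.5781,0.0000)
o2: d²=289 > ρ²=54 → inactive
o3: d²=50 ≤ ρ²=54; F_rep = 37·(-7,-1)/50² = (-0.1036,-0.0148)
o4: d²=200 > ρ²=54 → inactive
F = F_att + ΣF_rep = (2.3183,5.9852)
Δp = p'−p = (0.1159,0.2993); α = Δx/Fx = (92731/800000) / (92731/40000) = 1/20
check: Δy/Fy = (14963/50000) / (14963/2500) = 1/20 ✓

α = 1/20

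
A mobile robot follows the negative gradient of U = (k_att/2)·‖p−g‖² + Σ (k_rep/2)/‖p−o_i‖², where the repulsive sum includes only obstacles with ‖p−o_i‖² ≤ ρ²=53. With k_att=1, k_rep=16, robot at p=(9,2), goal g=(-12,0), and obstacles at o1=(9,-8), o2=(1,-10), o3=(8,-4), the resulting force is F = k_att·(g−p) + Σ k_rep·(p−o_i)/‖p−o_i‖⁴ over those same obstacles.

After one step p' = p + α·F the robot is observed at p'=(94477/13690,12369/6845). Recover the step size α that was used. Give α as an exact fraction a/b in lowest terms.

F_att = 1·(g−p) = 1·(-21,-2) = (-21.0000,-2.0000)
o1: d²=100 > ρ²=53 → inactive
o2: d²=208 > ρ²=53 → inactive
o3: d²=37 ≤ ρ²=53; F_rep = 16·(1,6)/37² = (0.0117,0.0701)
F = F_att + ΣF_rep = (-20.9883,-1.9299)
Δp = p'−p = (-2.0988,-0.1930); α = Δx/Fx = (-28733/13690) / (-28733/1369) = 1/10
check: Δy/Fy = (-1321/6845) / (-2642/1369) = 1/10 ✓

α = 1/10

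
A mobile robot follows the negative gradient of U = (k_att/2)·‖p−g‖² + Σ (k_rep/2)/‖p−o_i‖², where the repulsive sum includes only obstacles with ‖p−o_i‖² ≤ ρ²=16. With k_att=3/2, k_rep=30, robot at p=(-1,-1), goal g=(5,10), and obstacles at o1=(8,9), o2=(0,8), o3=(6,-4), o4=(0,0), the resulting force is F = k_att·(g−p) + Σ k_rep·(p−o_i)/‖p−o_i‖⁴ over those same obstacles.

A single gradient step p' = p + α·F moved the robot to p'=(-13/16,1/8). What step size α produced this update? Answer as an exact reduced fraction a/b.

F_att = 3/2·(g−p) = 3/2·(6,11) = (9.0000,16.5000)
o1: d²=181 > ρ²=16 → inactive
o2: d²=82 > ρ²=16 → inactive
o3: d²=58 > ρ²=16 → inactive
o4: d²=2 ≤ ρ²=16; F_rep = 30·(-1,-1)/2² = (-7.5000,-7.5000)
F = F_att + ΣF_rep = (1.5000,9.0000)
Δp = p'−p = (0.1875,1.1250); α = Δx/Fx = (3/16) / (3/2) = 1/8
check: Δy/Fy = (9/8) / (9) = 1/8 ✓

α = 1/8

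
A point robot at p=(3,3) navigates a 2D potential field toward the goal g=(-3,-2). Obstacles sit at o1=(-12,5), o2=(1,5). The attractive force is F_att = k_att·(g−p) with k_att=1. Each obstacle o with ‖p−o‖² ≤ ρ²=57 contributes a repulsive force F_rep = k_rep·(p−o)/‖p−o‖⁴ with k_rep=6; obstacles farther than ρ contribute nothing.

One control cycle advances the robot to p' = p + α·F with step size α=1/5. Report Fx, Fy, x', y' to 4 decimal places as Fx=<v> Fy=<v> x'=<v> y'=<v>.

Fx=-5.8125 Fy=-5.1875 x'=1.8375 y'=1.9625

F_att = 1·(g−p) = 1·(-6,-5) = (-6.0000,-5.0000)
o1: d²=229 > ρ²=57 → inactive
o2: d²=8 ≤ ρ²=57; F_rep = 6·(2,-2)/8² = (0.1875,-0.1875)
F = F_att + ΣF_rep = (-5.8125,-5.1875)
p' = p + 1/5·F = (1.8375,1.9625)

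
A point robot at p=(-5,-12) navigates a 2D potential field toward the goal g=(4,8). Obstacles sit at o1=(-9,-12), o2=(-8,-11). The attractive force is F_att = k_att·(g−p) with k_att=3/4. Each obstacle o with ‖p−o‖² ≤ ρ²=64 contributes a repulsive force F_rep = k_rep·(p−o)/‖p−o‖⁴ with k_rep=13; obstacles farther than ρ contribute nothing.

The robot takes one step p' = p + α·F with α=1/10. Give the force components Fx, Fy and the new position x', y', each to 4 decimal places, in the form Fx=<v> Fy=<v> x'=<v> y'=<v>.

F_att = 3/4·(g−p) = 3/4·(9,20) = (6.7500,15.0000)
o1: d²=16 ≤ ρ²=64; F_rep = 13·(4,0)/16² = (0.2031,0.0000)
o2: d²=10 ≤ ρ²=64; F_rep = 13·(3,-1)/10² = (0.3900,-0.1300)
F = F_att + ΣF_rep = (7.3431,14.8700)
p' = p + 1/10·F = (-4.2657,-10.5130)

Fx=7.3431 Fy=14.8700 x'=-4.2657 y'=-10.5130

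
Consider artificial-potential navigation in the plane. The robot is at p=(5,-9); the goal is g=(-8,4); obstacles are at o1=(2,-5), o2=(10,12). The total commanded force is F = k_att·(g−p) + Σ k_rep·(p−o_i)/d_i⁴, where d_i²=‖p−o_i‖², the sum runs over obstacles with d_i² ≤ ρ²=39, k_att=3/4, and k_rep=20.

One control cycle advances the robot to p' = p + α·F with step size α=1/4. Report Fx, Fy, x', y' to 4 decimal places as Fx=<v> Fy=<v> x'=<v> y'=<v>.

Fx=-9.6540 Fy=9.6220 x'=2.5865 y'=-6.5945

F_att = 3/4·(g−p) = 3/4·(-13,13) = (-9.7500,9.7500)
o1: d²=25 ≤ ρ²=39; F_rep = 20·(3,-4)/25² = (0.0960,-0.1280)
o2: d²=466 > ρ²=39 → inactive
F = F_att + ΣF_rep = (-9.6540,9.6220)
p' = p + 1/4·F = (2.5865,-6.5945)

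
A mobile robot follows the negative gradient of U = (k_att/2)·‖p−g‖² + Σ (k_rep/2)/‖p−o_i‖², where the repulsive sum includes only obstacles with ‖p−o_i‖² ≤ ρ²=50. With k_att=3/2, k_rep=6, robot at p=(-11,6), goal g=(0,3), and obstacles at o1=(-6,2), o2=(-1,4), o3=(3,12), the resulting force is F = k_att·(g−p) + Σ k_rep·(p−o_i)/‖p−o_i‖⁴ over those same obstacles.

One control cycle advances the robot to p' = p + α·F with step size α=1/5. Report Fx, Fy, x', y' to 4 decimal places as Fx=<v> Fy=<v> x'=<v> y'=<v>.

F_att = 3/2·(g−p) = 3/2·(11,-3) = (16.5000,-4.5000)
o1: d²=41 ≤ ρ²=50; F_rep = 6·(-5,4)/41² = (-0.0178,0.0143)
o2: d²=104 > ρ²=50 → inactive
o3: d²=232 > ρ²=50 → inactive
F = F_att + ΣF_rep = (16.4822,-4.4857)
p' = p + 1/5·F = (-7.7036,5.1029)

Fx=16.4822 Fy=-4.4857 x'=-7.7036 y'=5.1029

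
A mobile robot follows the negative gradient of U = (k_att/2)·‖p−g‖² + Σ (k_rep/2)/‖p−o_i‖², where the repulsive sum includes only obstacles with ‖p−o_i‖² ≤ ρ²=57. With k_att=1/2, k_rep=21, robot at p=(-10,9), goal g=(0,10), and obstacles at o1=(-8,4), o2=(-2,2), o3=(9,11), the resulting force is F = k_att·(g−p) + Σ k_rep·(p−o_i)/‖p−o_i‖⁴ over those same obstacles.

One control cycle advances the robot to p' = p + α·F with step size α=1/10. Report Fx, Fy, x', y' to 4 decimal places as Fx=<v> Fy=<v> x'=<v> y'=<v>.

F_att = 1/2·(g−p) = 1/2·(10,1) = (5.0000,0.5000)
o1: d²=29 ≤ ρ²=57; F_rep = 21·(-2,5)/29² = (-0.0499,0.1249)
o2: d²=113 > ρ²=57 → inactive
o3: d²=365 > ρ²=57 → inactive
F = F_att + ΣF_rep = (4.9501,0.6249)
p' = p + 1/10·F = (-9.5050,9.0625)

Fx=4.9501 Fy=0.6249 x'=-9.5050 y'=9.0625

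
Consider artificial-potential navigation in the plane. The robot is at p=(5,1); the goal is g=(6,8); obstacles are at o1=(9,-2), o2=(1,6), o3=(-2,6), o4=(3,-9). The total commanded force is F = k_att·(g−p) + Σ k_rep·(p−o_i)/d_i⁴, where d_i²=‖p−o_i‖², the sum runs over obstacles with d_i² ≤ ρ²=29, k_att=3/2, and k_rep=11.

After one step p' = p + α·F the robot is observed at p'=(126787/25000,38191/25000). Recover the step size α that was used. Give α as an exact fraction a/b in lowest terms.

α = 1/20

F_att = 3/2·(g−p) = 3/2·(1,7) = (1.5000,10.5000)
o1: d²=25 ≤ ρ²=29; F_rep = 11·(-4,3)/25² = (-0.0704,0.0528)
o2: d²=41 > ρ²=29 → inactive
o3: d²=74 > ρ²=29 → inactive
o4: d²=104 > ρ²=29 → inactive
F = F_att + ΣF_rep = (1.4296,10.5528)
Δp = p'−p = (0.0715,0.5276); α = Δx/Fx = (1787/25000) / (1787/1250) = 1/20
check: Δy/Fy = (13191/25000) / (13191/1250) = 1/20 ✓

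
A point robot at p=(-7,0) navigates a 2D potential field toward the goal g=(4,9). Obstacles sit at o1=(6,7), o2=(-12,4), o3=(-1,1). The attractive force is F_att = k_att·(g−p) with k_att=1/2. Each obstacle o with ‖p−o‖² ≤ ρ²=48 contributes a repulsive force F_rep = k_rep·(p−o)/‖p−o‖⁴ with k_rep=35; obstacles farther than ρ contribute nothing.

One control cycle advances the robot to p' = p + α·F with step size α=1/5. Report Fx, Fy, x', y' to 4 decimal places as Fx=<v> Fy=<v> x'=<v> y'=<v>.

Fx=5.4507 Fy=4.3912 x'=-5.9099 y'=0.8782

F_att = 1/2·(g−p) = 1/2·(11,9) = (5.5000,4.5000)
o1: d²=218 > ρ²=48 → inactive
o2: d²=41 ≤ ρ²=48; F_rep = 35·(5,-4)/41² = (0.1041,-0.0833)
o3: d²=37 ≤ ρ²=48; F_rep = 35·(-6,-1)/37² = (-0.1534,-0.0256)
F = F_att + ΣF_rep = (5.4507,4.3912)
p' = p + 1/5·F = (-5.9099,0.8782)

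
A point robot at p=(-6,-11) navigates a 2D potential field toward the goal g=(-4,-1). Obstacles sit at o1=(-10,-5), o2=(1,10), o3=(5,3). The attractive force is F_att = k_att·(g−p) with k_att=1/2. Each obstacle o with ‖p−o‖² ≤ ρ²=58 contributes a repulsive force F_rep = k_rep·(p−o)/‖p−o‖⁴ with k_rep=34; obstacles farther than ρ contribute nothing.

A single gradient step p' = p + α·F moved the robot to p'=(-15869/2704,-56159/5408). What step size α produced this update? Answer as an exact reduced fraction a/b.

F_att = 1/2·(g−p) = 1/2·(2,10) = (1.0000,5.0000)
o1: d²=52 ≤ ρ²=58; F_rep = 34·(4,-6)/52² = (0.0503,-0.0754)
o2: d²=490 > ρ²=58 → inactive
o3: d²=317 > ρ²=58 → inactive
F = F_att + ΣF_rep = (1.0503,4.9246)
Δp = p'−p = (0.1313,0.6156); α = Δx/Fx = (355/2704) / (355/338) = 1/8
check: Δy/Fy = (3329/5408) / (3329/676) = 1/8 ✓

α = 1/8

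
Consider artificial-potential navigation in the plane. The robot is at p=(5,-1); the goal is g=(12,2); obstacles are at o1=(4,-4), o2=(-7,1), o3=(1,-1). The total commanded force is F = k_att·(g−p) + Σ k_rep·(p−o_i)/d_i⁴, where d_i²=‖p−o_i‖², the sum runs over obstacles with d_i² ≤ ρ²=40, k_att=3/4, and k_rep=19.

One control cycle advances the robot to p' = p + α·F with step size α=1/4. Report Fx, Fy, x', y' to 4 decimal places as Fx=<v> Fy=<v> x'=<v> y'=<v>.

F_att = 3/4·(g−p) = 3/4·(7,3) = (5.2500,2.2500)
o1: d²=10 ≤ ρ²=40; F_rep = 19·(1,3)/10² = (0.1900,0.5700)
o2: d²=148 > ρ²=40 → inactive
o3: d²=16 ≤ ρ²=40; F_rep = 19·(4,0)/16² = (0.2969,0.0000)
F = F_att + ΣF_rep = (5.7369,2.8200)
p' = p + 1/4·F = (6.4342,-0.2950)

Fx=5.7369 Fy=2.8200 x'=6.4342 y'=-0.2950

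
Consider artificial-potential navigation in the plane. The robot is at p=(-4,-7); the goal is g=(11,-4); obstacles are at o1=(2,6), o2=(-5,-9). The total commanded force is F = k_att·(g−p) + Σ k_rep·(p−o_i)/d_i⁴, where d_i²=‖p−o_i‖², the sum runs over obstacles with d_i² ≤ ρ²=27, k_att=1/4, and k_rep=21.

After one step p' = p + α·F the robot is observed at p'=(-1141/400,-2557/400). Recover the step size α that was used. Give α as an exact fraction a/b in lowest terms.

F_att = 1/4·(g−p) = 1/4·(15,3) = (3.7500,0.7500)
o1: d²=205 > ρ²=27 → inactive
o2: d²=5 ≤ ρ²=27; F_rep = 21·(1,2)/5² = (0.8400,1.6800)
F = F_att + ΣF_rep = (4.5900,2.4300)
Δp = p'−p = (1.1475,0.6075); α = Δx/Fx = (459/400) / (459/100) = 1/4
check: Δy/Fy = (243/400) / (243/100) = 1/4 ✓

α = 1/4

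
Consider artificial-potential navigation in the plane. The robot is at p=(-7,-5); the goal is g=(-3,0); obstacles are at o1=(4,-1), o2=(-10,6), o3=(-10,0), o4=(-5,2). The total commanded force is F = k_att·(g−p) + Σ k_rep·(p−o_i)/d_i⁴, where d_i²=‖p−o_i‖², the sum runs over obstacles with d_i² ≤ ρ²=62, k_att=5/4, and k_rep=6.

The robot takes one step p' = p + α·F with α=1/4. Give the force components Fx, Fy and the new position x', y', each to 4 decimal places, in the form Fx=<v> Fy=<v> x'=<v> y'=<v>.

Fx=5.0113 Fy=6.2091 x'=-5.7472 y'=-3.4477

F_att = 5/4·(g−p) = 5/4·(4,5) = (5.0000,6.2500)
o1: d²=137 > ρ²=62 → inactive
o2: d²=130 > ρ²=62 → inactive
o3: d²=34 ≤ ρ²=62; F_rep = 6·(3,-5)/34² = (0.0156,-0.0260)
o4: d²=53 ≤ ρ²=62; F_rep = 6·(-2,-7)/53² = (-0.0043,-0.0150)
F = F_att + ΣF_rep = (5.0113,6.2091)
p' = p + 1/4·F = (-5.7472,-3.4477)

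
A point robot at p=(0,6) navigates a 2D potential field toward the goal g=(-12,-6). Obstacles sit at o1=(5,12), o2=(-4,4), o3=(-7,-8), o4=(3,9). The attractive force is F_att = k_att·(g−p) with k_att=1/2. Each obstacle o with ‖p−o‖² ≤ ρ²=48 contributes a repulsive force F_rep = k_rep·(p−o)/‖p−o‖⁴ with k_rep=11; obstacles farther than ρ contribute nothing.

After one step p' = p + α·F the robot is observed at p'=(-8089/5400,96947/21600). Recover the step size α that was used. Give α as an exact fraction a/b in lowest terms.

α = 1/4

F_att = 1/2·(g−p) = 1/2·(-12,-12) = (-6.0000,-6.0000)
o1: d²=61 > ρ²=48 → inactive
o2: d²=20 ≤ ρ²=48; F_rep = 11·(4,2)/20² = (0.1100,0.0550)
o3: d²=245 > ρ²=48 → inactive
o4: d²=18 ≤ ρ²=48; F_rep = 11·(-3,-3)/18² = (-0.1019,-0.1019)
F = F_att + ΣF_rep = (-5.9919,-6.0469)
Δp = p'−p = (-1.4980,-1.5117); α = Δx/Fx = (-8089/5400) / (-8089/1350) = 1/4
check: Δy/Fy = (-32653/21600) / (-32653/5400) = 1/4 ✓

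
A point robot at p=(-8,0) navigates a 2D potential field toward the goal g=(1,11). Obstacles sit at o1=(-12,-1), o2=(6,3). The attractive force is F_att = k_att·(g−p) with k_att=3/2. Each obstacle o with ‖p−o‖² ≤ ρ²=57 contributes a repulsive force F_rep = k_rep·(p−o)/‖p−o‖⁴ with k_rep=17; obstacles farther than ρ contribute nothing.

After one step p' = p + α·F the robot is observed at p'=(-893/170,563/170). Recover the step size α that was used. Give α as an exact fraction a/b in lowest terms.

F_att = 3/2·(g−p) = 3/2·(9,11) = (13.5000,16.5000)
o1: d²=17 ≤ ρ²=57; F_rep = 17·(4,1)/17² = (0.2353,0.0588)
o2: d²=205 > ρ²=57 → inactive
F = F_att + ΣF_rep = (13.7353,16.5588)
Δp = p'−p = (2.7471,3.3118); α = Δx/Fx = (467/170) / (467/34) = 1/5
check: Δy/Fy = (563/170) / (563/34) = 1/5 ✓

α = 1/5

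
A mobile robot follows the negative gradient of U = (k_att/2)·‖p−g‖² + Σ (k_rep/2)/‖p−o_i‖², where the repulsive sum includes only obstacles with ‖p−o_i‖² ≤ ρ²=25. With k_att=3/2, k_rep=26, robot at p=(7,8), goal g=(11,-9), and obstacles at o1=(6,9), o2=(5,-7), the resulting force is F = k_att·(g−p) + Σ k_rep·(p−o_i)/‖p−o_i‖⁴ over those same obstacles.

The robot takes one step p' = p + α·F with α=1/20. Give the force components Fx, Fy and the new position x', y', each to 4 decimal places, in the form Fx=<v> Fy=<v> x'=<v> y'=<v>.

Fx=12.5000 Fy=-32.0000 x'=7.6250 y'=6.4000

F_att = 3/2·(g−p) = 3/2·(4,-17) = (6.0000,-25.5000)
o1: d²=2 ≤ ρ²=25; F_rep = 26·(1,-1)/2² = (6.5000,-6.5000)
o2: d²=229 > ρ²=25 → inactive
F = F_att + ΣF_rep = (12.5000,-32.0000)
p' = p + 1/20·F = (7.6250,6.4000)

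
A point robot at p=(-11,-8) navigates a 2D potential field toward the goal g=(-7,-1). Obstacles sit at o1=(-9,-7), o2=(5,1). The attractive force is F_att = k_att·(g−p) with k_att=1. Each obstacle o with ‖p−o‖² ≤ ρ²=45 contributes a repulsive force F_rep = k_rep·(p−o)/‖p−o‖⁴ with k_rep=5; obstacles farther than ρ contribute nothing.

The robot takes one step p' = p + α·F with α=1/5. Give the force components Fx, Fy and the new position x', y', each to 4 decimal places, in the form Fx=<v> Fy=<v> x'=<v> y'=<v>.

Fx=3.6000 Fy=6.8000 x'=-10.2800 y'=-6.6400

F_att = 1·(g−p) = 1·(4,7) = (4.0000,7.0000)
o1: d²=5 ≤ ρ²=45; F_rep = 5·(-2,-1)/5² = (-0.4000,-0.2000)
o2: d²=337 > ρ²=45 → inactive
F = F_att + ΣF_rep = (3.6000,6.8000)
p' = p + 1/5·F = (-10.2800,-6.6400)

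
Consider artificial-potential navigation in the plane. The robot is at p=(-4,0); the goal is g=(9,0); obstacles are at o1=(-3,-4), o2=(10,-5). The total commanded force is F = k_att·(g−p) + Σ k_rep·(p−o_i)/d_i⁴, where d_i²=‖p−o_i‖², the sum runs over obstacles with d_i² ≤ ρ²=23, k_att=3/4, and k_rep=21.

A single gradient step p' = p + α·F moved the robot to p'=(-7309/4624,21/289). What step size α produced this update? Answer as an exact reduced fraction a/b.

α = 1/4

F_att = 3/4·(g−p) = 3/4·(13,0) = (9.7500,0.0000)
o1: d²=17 ≤ ρ²=23; F_rep = 21·(-1,4)/17² = (-0.0727,0.2907)
o2: d²=221 > ρ²=23 → inactive
F = F_att + ΣF_rep = (9.6773,0.2907)
Δp = p'−p = (2.4193,0.0727); α = Δx/Fx = (11187/4624) / (11187/1156) = 1/4
check: Δy/Fy = (21/289) / (84/289) = 1/4 ✓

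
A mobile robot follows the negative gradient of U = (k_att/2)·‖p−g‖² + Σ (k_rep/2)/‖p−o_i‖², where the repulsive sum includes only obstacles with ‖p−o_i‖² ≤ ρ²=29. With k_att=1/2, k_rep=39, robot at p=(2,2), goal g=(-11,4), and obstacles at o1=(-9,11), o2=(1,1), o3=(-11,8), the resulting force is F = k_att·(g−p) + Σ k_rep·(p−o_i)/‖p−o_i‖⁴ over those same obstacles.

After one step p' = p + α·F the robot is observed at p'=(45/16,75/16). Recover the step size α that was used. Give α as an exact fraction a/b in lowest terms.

α = 1/4

F_att = 1/2·(g−p) = 1/2·(-13,2) = (-6.5000,1.0000)
o1: d²=202 > ρ²=29 → inactive
o2: d²=2 ≤ ρ²=29; F_rep = 39·(1,1)/2² = (9.7500,9.7500)
o3: d²=205 > ρ²=29 → inactive
F = F_att + ΣF_rep = (3.2500,10.7500)
Δp = p'−p = (0.8125,2.6875); α = Δx/Fx = (13/16) / (13/4) = 1/4
check: Δy/Fy = (43/16) / (43/4) = 1/4 ✓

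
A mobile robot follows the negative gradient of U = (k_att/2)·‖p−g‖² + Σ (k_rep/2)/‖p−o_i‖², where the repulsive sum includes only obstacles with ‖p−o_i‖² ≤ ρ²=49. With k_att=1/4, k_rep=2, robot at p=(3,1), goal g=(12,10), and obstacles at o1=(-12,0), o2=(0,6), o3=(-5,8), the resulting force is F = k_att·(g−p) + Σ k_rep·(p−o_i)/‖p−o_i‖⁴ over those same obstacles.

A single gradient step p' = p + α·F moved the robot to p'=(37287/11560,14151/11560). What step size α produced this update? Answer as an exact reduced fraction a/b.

α = 1/10

F_att = 1/4·(g−p) = 1/4·(9,9) = (2.2500,2.2500)
o1: d²=226 > ρ²=49 → inactive
o2: d²=34 ≤ ρ²=49; F_rep = 2·(3,-5)/34² = (0.0052,-0.0087)
o3: d²=113 > ρ²=49 → inactive
F = F_att + ΣF_rep = (2.2552,2.2413)
Δp = p'−p = (0.2255,0.2241); α = Δx/Fx = (2607/11560) / (2607/1156) = 1/10
check: Δy/Fy = (2591/11560) / (2591/1156) = 1/10 ✓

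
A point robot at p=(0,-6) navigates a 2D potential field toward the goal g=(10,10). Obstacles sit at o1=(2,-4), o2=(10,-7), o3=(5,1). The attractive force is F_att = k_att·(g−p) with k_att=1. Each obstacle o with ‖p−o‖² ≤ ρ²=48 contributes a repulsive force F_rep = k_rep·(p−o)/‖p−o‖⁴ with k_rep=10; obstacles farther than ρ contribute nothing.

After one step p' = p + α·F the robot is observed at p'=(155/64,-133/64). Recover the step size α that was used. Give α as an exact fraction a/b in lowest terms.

F_att = 1·(g−p) = 1·(10,16) = (10.0000,16.0000)
o1: d²=8 ≤ ρ²=48; F_rep = 10·(-2,-2)/8² = (-0.3125,-0.3125)
o2: d²=101 > ρ²=48 → inactive
o3: d²=74 > ρ²=48 → inactive
F = F_att + ΣF_rep = (9.6875,15.6875)
Δp = p'−p = (2.4219,3.9219); α = Δx/Fx = (155/64) / (155/16) = 1/4
check: Δy/Fy = (251/64) / (251/16) = 1/4 ✓

α = 1/4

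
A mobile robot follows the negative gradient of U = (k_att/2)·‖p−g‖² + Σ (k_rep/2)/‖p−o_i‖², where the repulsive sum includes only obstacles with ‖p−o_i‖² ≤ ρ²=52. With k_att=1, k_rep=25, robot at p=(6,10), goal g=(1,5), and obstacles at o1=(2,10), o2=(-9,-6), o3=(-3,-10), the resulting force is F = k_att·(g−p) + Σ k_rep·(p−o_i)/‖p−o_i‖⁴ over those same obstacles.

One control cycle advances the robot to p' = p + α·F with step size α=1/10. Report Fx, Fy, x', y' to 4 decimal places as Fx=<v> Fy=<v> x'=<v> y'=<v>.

Fx=-4.6094 Fy=-5.0000 x'=5.5391 y'=9.5000

F_att = 1·(g−p) = 1·(-5,-5) = (-5.0000,-5.0000)
o1: d²=16 ≤ ρ²=52; F_rep = 25·(4,0)/16² = (0.3906,0.0000)
o2: d²=481 > ρ²=52 → inactive
o3: d²=481 > ρ²=52 → inactive
F = F_att + ΣF_rep = (-4.6094,-5.0000)
p' = p + 1/10·F = (5.5391,9.5000)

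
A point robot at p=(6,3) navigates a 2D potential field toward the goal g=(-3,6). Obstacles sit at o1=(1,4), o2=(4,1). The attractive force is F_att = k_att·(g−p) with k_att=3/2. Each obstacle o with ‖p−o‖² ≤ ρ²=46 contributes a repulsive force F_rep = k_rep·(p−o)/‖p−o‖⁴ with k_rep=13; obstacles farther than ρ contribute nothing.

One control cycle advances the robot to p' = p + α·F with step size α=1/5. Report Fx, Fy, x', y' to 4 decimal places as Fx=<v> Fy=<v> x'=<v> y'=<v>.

Fx=-12.9976 Fy=4.8870 x'=3.4005 y'=3.9774

F_att = 3/2·(g−p) = 3/2·(-9,3) = (-13.5000,4.5000)
o1: d²=26 ≤ ρ²=46; F_rep = 13·(5,-1)/26² = (0.0962,-0.0192)
o2: d²=8 ≤ ρ²=46; F_rep = 13·(2,2)/8² = (0.4062,0.4062)
F = F_att + ΣF_rep = (-12.9976,4.8870)
p' = p + 1/5·F = (3.4005,3.9774)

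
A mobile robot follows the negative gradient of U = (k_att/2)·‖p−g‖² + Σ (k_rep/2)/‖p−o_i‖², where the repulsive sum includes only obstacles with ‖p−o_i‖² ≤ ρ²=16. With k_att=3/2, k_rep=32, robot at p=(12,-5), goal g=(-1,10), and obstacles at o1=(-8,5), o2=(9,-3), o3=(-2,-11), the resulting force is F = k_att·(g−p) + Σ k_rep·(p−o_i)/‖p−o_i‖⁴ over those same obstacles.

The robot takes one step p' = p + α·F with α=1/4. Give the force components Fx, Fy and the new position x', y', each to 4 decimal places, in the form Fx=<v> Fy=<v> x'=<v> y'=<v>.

Fx=-18.9320 Fy=22.1213 x'=7.2670 y'=0.5303

F_att = 3/2·(g−p) = 3/2·(-13,15) = (-19.5000,22.5000)
o1: d²=500 > ρ²=16 → inactive
o2: d²=13 ≤ ρ²=16; F_rep = 32·(3,-2)/13² = (0.5680,-0.3787)
o3: d²=232 > ρ²=16 → inactive
F = F_att + ΣF_rep = (-18.9320,22.1213)
p' = p + 1/4·F = (7.2670,0.5303)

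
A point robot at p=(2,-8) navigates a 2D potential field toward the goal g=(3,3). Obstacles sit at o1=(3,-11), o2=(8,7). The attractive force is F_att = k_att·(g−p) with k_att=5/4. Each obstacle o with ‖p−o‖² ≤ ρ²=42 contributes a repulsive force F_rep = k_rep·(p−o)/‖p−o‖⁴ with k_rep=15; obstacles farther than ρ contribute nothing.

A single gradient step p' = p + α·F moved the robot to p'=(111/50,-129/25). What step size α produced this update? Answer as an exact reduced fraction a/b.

F_att = 5/4·(g−p) = 5/4·(1,11) = (1.2500,13.7500)
o1: d²=10 ≤ ρ²=42; F_rep = 15·(-1,3)/10² = (-0.1500,0.4500)
o2: d²=261 > ρ²=42 → inactive
F = F_att + ΣF_rep = (1.1000,14.2000)
Δp = p'−p = (0.2200,2.8400); α = Δx/Fx = (11/50) / (11/10) = 1/5
check: Δy/Fy = (71/25) / (71/5) = 1/5 ✓

α = 1/5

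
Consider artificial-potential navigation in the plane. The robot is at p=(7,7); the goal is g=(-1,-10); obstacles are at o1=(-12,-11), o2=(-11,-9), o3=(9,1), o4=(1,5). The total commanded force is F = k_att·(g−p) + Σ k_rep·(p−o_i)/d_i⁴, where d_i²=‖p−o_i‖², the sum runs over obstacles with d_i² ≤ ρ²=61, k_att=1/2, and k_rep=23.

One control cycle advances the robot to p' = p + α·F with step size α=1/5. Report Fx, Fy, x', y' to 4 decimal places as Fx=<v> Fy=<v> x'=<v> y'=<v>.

Fx=-3.9425 Fy=-8.3850 x'=6.2115 y'=5.3230

F_att = 1/2·(g−p) = 1/2·(-8,-17) = (-4.0000,-8.5000)
o1: d²=685 > ρ²=61 → inactive
o2: d²=580 > ρ²=61 → inactive
o3: d²=40 ≤ ρ²=61; F_rep = 23·(-2,6)/40² = (-0.0288,0.0862)
o4: d²=40 ≤ ρ²=61; F_rep = 23·(6,2)/40² = (0.0862,0.0288)
F = F_att + ΣF_rep = (-3.9425,-8.3850)
p' = p + 1/5·F = (6.2115,5.3230)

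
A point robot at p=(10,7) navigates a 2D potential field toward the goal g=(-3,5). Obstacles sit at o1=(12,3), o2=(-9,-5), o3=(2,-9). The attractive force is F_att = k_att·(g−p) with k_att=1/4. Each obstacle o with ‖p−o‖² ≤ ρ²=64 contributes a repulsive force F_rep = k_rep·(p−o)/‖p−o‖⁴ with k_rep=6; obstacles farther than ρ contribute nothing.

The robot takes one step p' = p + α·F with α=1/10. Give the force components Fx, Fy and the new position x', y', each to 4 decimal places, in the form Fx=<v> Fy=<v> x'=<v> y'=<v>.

F_att = 1/4·(g−p) = 1/4·(-13,-2) = (-3.2500,-0.5000)
o1: d²=20 ≤ ρ²=64; F_rep = 6·(-2,4)/20² = (-0.0300,0.0600)
o2: d²=505 > ρ²=64 → inactive
o3: d²=320 > ρ²=64 → inactive
F = F_att + ΣF_rep = (-3.2800,-0.4400)
p' = p + 1/10·F = (9.6720,6.9560)

Fx=-3.2800 Fy=-0.4400 x'=9.6720 y'=6.9560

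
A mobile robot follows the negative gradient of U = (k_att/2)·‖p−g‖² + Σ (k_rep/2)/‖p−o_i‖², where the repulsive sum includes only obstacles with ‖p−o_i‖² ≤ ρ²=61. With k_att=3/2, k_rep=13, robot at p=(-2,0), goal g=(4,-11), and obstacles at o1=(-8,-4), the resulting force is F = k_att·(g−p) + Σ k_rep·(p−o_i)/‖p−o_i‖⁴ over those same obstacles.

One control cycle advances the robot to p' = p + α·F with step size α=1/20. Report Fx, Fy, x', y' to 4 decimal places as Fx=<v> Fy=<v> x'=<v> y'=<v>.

F_att = 3/2·(g−p) = 3/2·(6,-11) = (9.0000,-16.5000)
o1: d²=52 ≤ ρ²=61; F_rep = 13·(6,4)/52² = (0.0288,0.0192)
F = F_att + ΣF_rep = (9.0288,-16.4808)
p' = p + 1/20·F = (-1.5486,-0.8240)

Fx=9.0288 Fy=-16.4808 x'=-1.5486 y'=-0.8240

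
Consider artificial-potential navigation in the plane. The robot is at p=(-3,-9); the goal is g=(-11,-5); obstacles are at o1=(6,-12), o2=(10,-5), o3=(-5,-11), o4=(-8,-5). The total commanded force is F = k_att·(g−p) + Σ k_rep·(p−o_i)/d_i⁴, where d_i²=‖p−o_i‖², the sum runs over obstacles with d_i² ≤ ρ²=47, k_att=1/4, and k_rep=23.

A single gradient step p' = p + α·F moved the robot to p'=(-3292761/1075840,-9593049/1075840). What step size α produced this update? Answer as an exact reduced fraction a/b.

α = 1/20

F_att = 1/4·(g−p) = 1/4·(-8,4) = (-2.0000,1.0000)
o1: d²=90 > ρ²=47 → inactive
o2: d²=185 > ρ²=47 → inactive
o3: d²=8 ≤ ρ²=47; F_rep = 23·(2,2)/8² = (0.7188,0.7188)
o4: d²=41 ≤ ρ²=47; F_rep = 23·(5,-4)/41² = (0.0684,-0.0547)
F = F_att + ΣF_rep = (-1.2128,1.6640)
Δp = p'−p = (-0.0606,0.0832); α = Δx/Fx = (-65241/1075840) / (-65241/53792) = 1/20
check: Δy/Fy = (89511/1075840) / (89511/53792) = 1/20 ✓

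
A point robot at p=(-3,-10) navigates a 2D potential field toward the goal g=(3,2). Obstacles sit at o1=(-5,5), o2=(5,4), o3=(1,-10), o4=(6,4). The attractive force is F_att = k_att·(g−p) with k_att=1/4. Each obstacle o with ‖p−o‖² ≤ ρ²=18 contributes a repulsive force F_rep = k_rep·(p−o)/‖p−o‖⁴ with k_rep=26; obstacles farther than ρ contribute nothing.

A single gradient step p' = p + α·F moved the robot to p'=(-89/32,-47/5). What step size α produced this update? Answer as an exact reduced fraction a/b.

F_att = 1/4·(g−p) = 1/4·(6,12) = (1.5000,3.0000)
o1: d²=229 > ρ²=18 → inactive
o2: d²=260 > ρ²=18 → inactive
o3: d²=16 ≤ ρ²=18; F_rep = 26·(-4,0)/16² = (-0.4062,0.0000)
o4: d²=277 > ρ²=18 → inactive
F = F_att + ΣF_rep = (1.0938,3.0000)
Δp = p'−p = (0.2188,0.6000); α = Δx/Fx = (7/32) / (35/32) = 1/5
check: Δy/Fy = (3/5) / (3) = 1/5 ✓

α = 1/5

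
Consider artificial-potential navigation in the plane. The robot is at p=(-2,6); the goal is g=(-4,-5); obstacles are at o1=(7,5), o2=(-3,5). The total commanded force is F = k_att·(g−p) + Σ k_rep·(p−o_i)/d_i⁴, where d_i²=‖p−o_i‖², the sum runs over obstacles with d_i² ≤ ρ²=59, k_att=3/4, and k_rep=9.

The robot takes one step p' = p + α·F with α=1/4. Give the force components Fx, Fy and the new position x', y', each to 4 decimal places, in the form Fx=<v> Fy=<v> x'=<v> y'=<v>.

Fx=0.7500 Fy=-6.0000 x'=-1.8125 y'=4.5000

F_att = 3/4·(g−p) = 3/4·(-2,-11) = (-1.5000,-8.2500)
o1: d²=82 > ρ²=59 → inactive
o2: d²=2 ≤ ρ²=59; F_rep = 9·(1,1)/2² = (2.2500,2.2500)
F = F_att + ΣF_rep = (0.7500,-6.0000)
p' = p + 1/4·F = (-1.8125,4.5000)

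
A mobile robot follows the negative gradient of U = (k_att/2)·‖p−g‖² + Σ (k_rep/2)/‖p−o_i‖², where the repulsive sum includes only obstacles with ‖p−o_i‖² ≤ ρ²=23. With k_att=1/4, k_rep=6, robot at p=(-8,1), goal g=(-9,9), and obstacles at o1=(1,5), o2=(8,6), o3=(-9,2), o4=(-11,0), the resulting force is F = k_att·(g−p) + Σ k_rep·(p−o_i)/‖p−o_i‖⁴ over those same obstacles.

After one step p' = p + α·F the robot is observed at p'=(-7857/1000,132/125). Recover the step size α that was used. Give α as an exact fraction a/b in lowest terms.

F_att = 1/4·(g−p) = 1/4·(-1,8) = (-0.2500,2.0000)
o1: d²=97 > ρ²=23 → inactive
o2: d²=281 > ρ²=23 → inactive
o3: d²=2 ≤ ρ²=23; F_rep = 6·(1,-1)/2² = (1.5000,-1.5000)
o4: d²=10 ≤ ρ²=23; F_rep = 6·(3,1)/10² = (0.1800,0.0600)
F = F_att + ΣF_rep = (1.4300,0.5600)
Δp = p'−p = (0.1430,0.0560); α = Δx/Fx = (143/1000) / (143/100) = 1/10
check: Δy/Fy = (7/125) / (14/25) = 1/10 ✓

α = 1/10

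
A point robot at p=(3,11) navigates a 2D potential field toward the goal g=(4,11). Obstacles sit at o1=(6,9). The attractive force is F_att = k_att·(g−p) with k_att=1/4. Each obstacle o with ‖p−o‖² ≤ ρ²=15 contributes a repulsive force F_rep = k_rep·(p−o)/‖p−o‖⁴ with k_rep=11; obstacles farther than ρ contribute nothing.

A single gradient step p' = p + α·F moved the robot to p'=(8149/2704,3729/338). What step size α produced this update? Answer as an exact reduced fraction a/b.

α = 1/4

F_att = 1/4·(g−p) = 1/4·(1,0) = (0.2500,0.0000)
o1: d²=13 ≤ ρ²=15; F_rep = 11·(-3,2)/13² = (-0.1953,0.1302)
F = F_att + ΣF_rep = (0.0547,0.1302)
Δp = p'−p = (0.0137,0.0325); α = Δx/Fx = (37/2704) / (37/676) = 1/4
check: Δy/Fy = (11/338) / (22/169) = 1/4 ✓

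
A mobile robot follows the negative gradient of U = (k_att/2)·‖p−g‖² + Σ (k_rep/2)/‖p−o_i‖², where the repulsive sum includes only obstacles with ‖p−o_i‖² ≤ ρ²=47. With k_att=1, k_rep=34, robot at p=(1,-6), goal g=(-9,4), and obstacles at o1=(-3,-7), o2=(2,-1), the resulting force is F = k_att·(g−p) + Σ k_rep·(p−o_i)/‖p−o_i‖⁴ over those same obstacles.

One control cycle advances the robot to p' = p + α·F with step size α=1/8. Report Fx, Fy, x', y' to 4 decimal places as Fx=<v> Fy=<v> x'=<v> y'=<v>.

Fx=-9.5797 Fy=9.8662 x'=-0.1975 y'=-4.7667

F_att = 1·(g−p) = 1·(-10,10) = (-10.0000,10.0000)
o1: d²=17 ≤ ρ²=47; F_rep = 34·(4,1)/17² = (0.4706,0.1176)
o2: d²=26 ≤ ρ²=47; F_rep = 34·(-1,-5)/26² = (-0.0503,-0.2515)
F = F_att + ΣF_rep = (-9.5797,9.8662)
p' = p + 1/8·F = (-0.1975,-4.7667)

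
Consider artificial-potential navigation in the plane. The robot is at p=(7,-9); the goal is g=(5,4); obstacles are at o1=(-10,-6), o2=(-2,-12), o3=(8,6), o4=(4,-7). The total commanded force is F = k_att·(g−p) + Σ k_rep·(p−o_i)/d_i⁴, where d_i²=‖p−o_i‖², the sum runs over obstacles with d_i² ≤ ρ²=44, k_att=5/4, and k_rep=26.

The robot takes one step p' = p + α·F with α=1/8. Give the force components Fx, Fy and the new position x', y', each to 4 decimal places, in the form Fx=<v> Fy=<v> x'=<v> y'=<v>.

F_att = 5/4·(g−p) = 5/4·(-2,13) = (-2.5000,16.2500)
o1: d²=298 > ρ²=44 → inactive
o2: d²=90 > ρ²=44 → inactive
o3: d²=226 > ρ²=44 → inactive
o4: d²=13 ≤ ρ²=44; F_rep = 26·(3,-2)/13² = (0.4615,-0.3077)
F = F_att + ΣF_rep = (-2.0385,15.9423)
p' = p + 1/8·F = (6.7452,-7.0072)

Fx=-2.0385 Fy=15.9423 x'=6.7452 y'=-7.0072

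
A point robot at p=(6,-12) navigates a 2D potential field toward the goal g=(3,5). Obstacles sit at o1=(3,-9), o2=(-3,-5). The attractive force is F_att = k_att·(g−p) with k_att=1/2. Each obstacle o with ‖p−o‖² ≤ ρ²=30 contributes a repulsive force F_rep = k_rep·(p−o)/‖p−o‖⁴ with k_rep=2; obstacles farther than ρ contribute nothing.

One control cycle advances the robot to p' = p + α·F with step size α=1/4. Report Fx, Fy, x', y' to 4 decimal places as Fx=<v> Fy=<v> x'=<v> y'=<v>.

F_att = 1/2·(g−p) = 1/2·(-3,17) = (-1.5000,8.5000)
o1: d²=18 ≤ ρ²=30; F_rep = 2·(3,-3)/18² = (0.0185,-0.0185)
o2: d²=130 > ρ²=30 → inactive
F = F_att + ΣF_rep = (-1.4815,8.4815)
p' = p + 1/4·F = (5.6296,-9.8796)

Fx=-1.4815 Fy=8.4815 x'=5.6296 y'=-9.8796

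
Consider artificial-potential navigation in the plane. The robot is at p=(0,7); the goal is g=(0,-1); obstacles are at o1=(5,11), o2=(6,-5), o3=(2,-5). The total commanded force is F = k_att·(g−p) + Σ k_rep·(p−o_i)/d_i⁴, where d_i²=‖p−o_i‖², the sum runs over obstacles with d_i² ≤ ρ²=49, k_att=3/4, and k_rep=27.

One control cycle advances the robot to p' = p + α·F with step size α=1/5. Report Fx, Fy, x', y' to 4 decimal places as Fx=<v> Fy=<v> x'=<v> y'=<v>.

Fx=-0.0803 Fy=-6.0642 x'=-0.0161 y'=5.7872

F_att = 3/4·(g−p) = 3/4·(0,-8) = (0.0000,-6.0000)
o1: d²=41 ≤ ρ²=49; F_rep = 27·(-5,-4)/41² = (-0.0803,-0.0642)
o2: d²=180 > ρ²=49 → inactive
o3: d²=148 > ρ²=49 → inactive
F = F_att + ΣF_rep = (-0.0803,-6.0642)
p' = p + 1/5·F = (-0.0161,5.7872)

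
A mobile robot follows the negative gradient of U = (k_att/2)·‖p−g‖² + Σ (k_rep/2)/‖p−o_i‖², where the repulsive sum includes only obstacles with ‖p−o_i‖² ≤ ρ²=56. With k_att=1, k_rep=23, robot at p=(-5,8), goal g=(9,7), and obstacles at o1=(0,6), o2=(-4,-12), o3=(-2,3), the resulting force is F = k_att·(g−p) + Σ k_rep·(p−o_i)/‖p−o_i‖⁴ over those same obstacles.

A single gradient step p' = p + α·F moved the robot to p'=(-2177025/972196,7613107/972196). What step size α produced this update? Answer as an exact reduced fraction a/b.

F_att = 1·(g−p) = 1·(14,-1) = (14.0000,-1.0000)
o1: d²=29 ≤ ρ²=56; F_rep = 23·(-5,2)/29² = (-0.1367,0.0547)
o2: d²=401 > ρ²=56 → inactive
o3: d²=34 ≤ ρ²=56; F_rep = 23·(-3,5)/34² = (-0.0597,0.0995)
F = F_att + ΣF_rep = (13.8036,-0.8458)
Δp = p'−p = (2.7607,-0.1692); α = Δx/Fx = (2683955/972196) / (13419775/972196) = 1/5
check: Δy/Fy = (-164461/972196) / (-822305/972196) = 1/5 ✓

α = 1/5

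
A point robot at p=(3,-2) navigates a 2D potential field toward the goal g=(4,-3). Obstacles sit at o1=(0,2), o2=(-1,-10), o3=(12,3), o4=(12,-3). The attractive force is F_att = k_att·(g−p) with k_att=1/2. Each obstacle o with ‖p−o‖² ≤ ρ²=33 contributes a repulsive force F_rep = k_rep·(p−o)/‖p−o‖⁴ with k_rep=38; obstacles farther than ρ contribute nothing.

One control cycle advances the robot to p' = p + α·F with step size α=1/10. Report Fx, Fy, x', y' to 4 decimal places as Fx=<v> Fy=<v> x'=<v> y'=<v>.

F_att = 1/2·(g−p) = 1/2·(1,-1) = (0.5000,-0.5000)
o1: d²=25 ≤ ρ²=33; F_rep = 38·(3,-4)/25² = (0.1824,-0.2432)
o2: d²=80 > ρ²=33 → inactive
o3: d²=106 > ρ²=33 → inactive
o4: d²=82 > ρ²=33 → inactive
F = F_att + ΣF_rep = (0.6824,-0.7432)
p' = p + 1/10·F = (3.0682,-2.0743)

Fx=0.6824 Fy=-0.7432 x'=3.0682 y'=-2.0743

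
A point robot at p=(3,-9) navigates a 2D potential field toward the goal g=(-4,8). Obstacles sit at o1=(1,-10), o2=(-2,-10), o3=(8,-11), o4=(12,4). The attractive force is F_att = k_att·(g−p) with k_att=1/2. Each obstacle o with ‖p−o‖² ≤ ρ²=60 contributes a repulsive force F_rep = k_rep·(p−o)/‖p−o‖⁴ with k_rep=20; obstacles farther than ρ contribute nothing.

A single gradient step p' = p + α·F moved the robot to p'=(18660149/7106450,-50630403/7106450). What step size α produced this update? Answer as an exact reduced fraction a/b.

α = 1/5

F_att = 1/2·(g−p) = 1/2·(-7,17) = (-3.5000,8.5000)
o1: d²=5 ≤ ρ²=60; F_rep = 20·(2,1)/5² = (1.6000,0.8000)
o2: d²=26 ≤ ρ²=60; F_rep = 20·(5,1)/26² = (0.1479,0.0296)
o3: d²=29 ≤ ρ²=60; F_rep = 20·(-5,2)/29² = (-0.1189,0.0476)
o4: d²=250 > ρ²=60 → inactive
F = F_att + ΣF_rep = (-1.8710,9.3771)
Δp = p'−p = (-0.3742,1.8754); α = Δx/Fx = (-2659201/7106450) / (-2659201/1421290) = 1/5
check: Δy/Fy = (13327647/7106450) / (13327647/1421290) = 1/5 ✓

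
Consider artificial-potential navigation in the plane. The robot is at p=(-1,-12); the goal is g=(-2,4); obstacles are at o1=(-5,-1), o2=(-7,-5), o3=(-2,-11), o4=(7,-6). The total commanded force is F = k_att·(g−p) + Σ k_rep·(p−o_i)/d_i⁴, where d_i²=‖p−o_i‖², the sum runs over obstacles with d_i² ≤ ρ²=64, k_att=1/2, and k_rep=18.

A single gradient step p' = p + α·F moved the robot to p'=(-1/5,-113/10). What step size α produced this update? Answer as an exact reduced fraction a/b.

α = 1/5

F_att = 1/2·(g−p) = 1/2·(-1,16) = (-0.5000,8.0000)
o1: d²=137 > ρ²=64 → inactive
o2: d²=85 > ρ²=64 → inactive
o3: d²=2 ≤ ρ²=64; F_rep = 18·(1,-1)/2² = (4.5000,-4.5000)
o4: d²=100 > ρ²=64 → inactive
F = F_att + ΣF_rep = (4.0000,3.5000)
Δp = p'−p = (0.8000,0.7000); α = Δx/Fx = (4/5) / (4) = 1/5
check: Δy/Fy = (7/10) / (7/2) = 1/5 ✓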